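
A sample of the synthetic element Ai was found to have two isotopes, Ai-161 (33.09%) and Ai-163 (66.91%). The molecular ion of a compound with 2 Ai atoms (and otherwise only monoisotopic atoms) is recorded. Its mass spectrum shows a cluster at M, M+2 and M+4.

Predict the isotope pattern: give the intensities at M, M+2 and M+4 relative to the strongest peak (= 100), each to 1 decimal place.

24.5 : 98.9 : 100.0

Expanding (0.3309 + 0.6691)^2:
P(M) = 0.3309^2 = 0.109495
P(M+2) = 2 × 0.3309^1 × 0.6691^1 = 0.442810
P(M+4) = 0.6691^2 = 0.447695
The M+4 peak is largest (0.447695); scaling to 100 gives 24.5 : 98.9 : 100.0.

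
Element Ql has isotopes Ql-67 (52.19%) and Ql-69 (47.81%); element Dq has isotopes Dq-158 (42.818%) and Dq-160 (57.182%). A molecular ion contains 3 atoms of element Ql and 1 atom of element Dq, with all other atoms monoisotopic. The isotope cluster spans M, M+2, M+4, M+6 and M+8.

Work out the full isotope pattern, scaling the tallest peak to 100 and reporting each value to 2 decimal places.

16.16 : 66.00 : 100.00 : 66.76 : 16.59

Element Ql pattern (n=3): 0.14215492 : 0.39067407 : 0.3578871 : 0.10928391
Element Dq pattern (n=1): 0.42818 : 0.57182
Convolve the two distributions (both contribute in 2-u steps):
  M: 0.14215492×0.42818 = 0.060868
  M+2: 0.14215492×0.57182 + 0.39067407×0.42818 = 0.248566
  M+4: 0.39067407×0.57182 + 0.3578871×0.42818 = 0.376635
  M+6: 0.3578871×0.57182 + 0.10928391×0.42818 = 0.251440
  M+8: 0.10928391×0.57182 = 0.062491
Scale to base peak (0.376635) = 100: 16.16 : 66.00 : 100.00 : 66.76 : 16.59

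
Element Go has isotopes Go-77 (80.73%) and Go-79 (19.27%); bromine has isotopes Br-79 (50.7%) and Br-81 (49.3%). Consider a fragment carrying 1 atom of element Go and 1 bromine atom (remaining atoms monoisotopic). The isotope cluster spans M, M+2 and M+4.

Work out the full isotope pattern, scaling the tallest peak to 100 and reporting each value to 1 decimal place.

Element Go pattern (n=1): 0.8073 : 0.1927
Bromine pattern (n=1): 0.5070 : 0.4930
Convolve the two distributions (both contribute in 2-u steps):
  M: 0.8073×0.5070 = 0.409301
  M+2: 0.8073×0.4930 + 0.1927×0.5070 = 0.495698
  M+4: 0.1927×0.4930 = 0.095001
Scale to base peak (0.495698) = 100: 82.6 : 100.0 : 19.2

82.6 : 100.0 : 19.2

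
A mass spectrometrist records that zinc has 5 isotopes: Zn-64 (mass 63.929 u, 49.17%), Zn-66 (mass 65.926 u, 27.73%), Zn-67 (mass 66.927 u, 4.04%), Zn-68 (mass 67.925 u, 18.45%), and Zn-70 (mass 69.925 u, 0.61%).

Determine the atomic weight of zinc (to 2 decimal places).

65.38 u

The abundance-weighted mean is 0.4917 × 63.929 + 0.2773 × 65.926 + 0.0404 × 66.927 + 0.1845 × 67.925 + 0.0061 × 69.925
= 31.4339 + 18.2813 + 2.7039 + 12.5322 + 0.4265 = 65.3778 u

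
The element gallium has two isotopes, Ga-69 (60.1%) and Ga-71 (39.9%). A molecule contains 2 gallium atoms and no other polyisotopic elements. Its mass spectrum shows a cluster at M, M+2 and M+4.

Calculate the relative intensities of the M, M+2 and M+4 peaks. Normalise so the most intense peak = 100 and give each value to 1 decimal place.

75.3 : 100.0 : 33.2

Expanding (0.601 + 0.399)^2:
P(M) = 0.601^2 = 0.361201
P(M+2) = 2 × 0.601^1 × 0.399^1 = 0.479598
P(M+4) = 0.399^2 = 0.159201
The M+2 peak is largest (0.479598); scaling to 100 gives 75.3 : 100.0 : 33.2.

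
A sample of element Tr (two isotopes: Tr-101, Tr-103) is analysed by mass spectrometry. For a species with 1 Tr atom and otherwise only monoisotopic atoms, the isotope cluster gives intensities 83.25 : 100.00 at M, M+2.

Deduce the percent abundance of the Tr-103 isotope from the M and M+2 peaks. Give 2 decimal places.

54.57%

Write p for the Tr-101 fraction. I(M+2)/I(M) = [C(1,1)·p^0·(1−p)] / p^1 = 1·(1−p)/p = 100.00/83.25 = 1.2012
(1−p)/p = 1.2012/1 = 1.2012  ⇒  p = 1/(1 + 1.2012) = 0.4543
Tr-101: 45.43%, Tr-103: 54.57%.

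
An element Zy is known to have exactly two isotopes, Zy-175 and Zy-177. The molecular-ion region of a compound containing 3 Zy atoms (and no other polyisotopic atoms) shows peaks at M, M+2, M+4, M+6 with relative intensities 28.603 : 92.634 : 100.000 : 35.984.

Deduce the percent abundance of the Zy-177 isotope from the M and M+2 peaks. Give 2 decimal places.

Write p for the Zy-175 fraction. I(M+2)/I(M) = [C(3,1)·p^2·(1−p)] / p^3 = 3·(1−p)/p = 92.634/28.603 = 3.2386
(1−p)/p = 3.2386/3 = 1.0795  ⇒  p = 1/(1 + 1.0795) = 0.4809
Zy-175: 48.09%, Zy-177: 51.91%.

51.91%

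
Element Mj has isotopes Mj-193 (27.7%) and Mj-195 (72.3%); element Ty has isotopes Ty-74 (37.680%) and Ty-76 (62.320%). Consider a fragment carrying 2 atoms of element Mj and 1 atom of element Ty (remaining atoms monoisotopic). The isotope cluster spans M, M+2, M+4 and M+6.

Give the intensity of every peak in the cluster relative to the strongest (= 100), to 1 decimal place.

Element Mj pattern (n=2): 0.076729 : 0.400542 : 0.522729
Element Ty pattern (n=1): 0.3768 : 0.6232
Convolve the two distributions (both contribute in 2-u steps):
  M: 0.076729×0.3768 = 0.028911
  M+2: 0.076729×0.6232 + 0.400542×0.3768 = 0.198742
  M+4: 0.400542×0.6232 + 0.522729×0.3768 = 0.446582
  M+6: 0.522729×0.6232 = 0.325765
Scale to base peak (0.446582) = 100: 6.5 : 44.5 : 100.0 : 72.9

6.5 : 44.5 : 100.0 : 72.9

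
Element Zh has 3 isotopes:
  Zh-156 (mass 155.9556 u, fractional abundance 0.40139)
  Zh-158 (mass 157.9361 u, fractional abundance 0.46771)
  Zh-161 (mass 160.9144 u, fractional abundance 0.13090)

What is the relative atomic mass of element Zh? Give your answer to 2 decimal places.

Average mass = Σ (abundance × isotope mass) = 0.40139 × 155.9556 + 0.46771 × 157.9361 + 0.13090 × 160.9144
= 62.59902 + 73.86829 + 21.06369 = 157.53100 u

157.53 u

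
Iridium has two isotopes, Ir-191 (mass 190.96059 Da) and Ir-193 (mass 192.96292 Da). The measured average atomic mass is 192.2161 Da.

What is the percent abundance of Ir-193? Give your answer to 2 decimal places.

Let x be the fractional abundance of Ir-191; then Ir-193 has abundance 1 − x.
190.96059·x + 192.96292·(1 − x) = 192.2161
(190.96059 − 192.96292)·x = 192.2161 − 192.96292
x = -0.74682 / -2.00233 = 0.37298 → 37.30% Ir-191, 62.70% Ir-193.

62.70%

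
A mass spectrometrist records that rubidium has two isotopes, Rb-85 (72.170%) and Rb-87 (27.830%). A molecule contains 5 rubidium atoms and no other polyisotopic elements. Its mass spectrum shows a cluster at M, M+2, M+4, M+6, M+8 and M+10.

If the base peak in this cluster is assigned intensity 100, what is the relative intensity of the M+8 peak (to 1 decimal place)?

5.7

(0.72170 + 0.27830)^5 gives M 0.1958, M+2 0.3775, M+4 0.2911, M+6 0.1123, M+8 0.0216, M+10 0.0017; the largest is M+2.
P(M+2) = C(5,1) × 0.72170^4 × 0.27830^1 = 5 × 0.27128565 × 0.2783 = 0.377494 (base)
P(M+8) = C(5,4) × 0.72170^1 × 0.27830^4 = 5 × 0.7217 × 0.00599864 = 0.021646
Relative intensity = 0.021646 / 0.377494 × 100 = 5.7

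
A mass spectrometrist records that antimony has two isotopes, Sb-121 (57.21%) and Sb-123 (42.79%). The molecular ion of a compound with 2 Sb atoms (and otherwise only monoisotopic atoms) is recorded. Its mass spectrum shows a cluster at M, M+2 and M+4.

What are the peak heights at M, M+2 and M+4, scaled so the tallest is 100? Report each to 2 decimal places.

66.85 : 100.00 : 37.40

Expanding (0.5721 + 0.4279)^2:
P(M) = 0.5721^2 = 0.327298
P(M+2) = 2 × 0.5721^1 × 0.4279^1 = 0.489603
P(M+4) = 0.4279^2 = 0.183098
The M+2 peak is largest (0.489603); scaling to 100 gives 66.85 : 100.00 : 37.40.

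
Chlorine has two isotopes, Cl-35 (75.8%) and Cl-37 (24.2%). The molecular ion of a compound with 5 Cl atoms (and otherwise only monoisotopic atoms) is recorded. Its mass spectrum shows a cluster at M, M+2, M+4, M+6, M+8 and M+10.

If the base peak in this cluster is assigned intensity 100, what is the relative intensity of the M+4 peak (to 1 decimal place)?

63.9

Binomial terms of (0.758 + 0.242)^5: M 0.2502, M+2 0.3994, M+4 0.2551, M+6 0.0814, M+8 0.0130, M+10 0.0008 → M+2 is the base peak.
P(M+2) = C(5,1) × 0.758^4 × 0.242^1 = 5 × 0.33012379 × 0.2420 = 0.399450 (base)
P(M+4) = C(5,2) × 0.758^3 × 0.242^2 = 10 × 0.43551951 × 0.058564 = 0.255058
Relative intensity = 0.255058 / 0.399450 × 100 = 63.9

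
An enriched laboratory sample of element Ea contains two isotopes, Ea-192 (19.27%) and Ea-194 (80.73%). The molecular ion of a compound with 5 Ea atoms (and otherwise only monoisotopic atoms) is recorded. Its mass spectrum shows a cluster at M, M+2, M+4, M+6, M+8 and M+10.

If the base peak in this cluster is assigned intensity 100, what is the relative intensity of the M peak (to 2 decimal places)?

0.06

(0.1927 + 0.8073)^5 gives M 0.0003, M+2 0.0056, M+4 0.0466, M+6 0.1954, M+8 0.4093, M+10 0.3429; the largest is M+8.
P(M+8) = C(5,4) × 0.1927^1 × 0.8073^4 = 5 × 0.1927 × 0.42475628 = 0.409253 (base)
P(M) = C(5,0) × 0.1927^5 × 0.8073^0 = 1 × 0.00026571 × 1.0000 = 0.000266
Relative intensity = 0.000266 / 0.409253 × 100 = 0.06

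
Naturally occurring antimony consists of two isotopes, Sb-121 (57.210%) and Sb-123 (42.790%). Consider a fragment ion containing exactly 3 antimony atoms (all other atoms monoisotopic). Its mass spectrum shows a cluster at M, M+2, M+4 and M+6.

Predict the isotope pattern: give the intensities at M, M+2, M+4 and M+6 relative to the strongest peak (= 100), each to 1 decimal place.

44.6 : 100.0 : 74.8 : 18.6

Each Sb atom is independently Sb-121 (p = 0.57210) or Sb-123 (q = 0.42790); the cluster is the binomial expansion (p + q)^3.
P(M) = 0.57210^3 = 0.187247
P(M+2) = 3 × 0.57210^2 × 0.42790^1 = 0.420153
P(M+4) = 3 × 0.57210^1 × 0.42790^2 = 0.314252
P(M+6) = 0.42790^3 = 0.078348
The M+2 peak is largest (0.420153); scaling to 100 gives 44.6 : 100.0 : 74.8 : 18.6.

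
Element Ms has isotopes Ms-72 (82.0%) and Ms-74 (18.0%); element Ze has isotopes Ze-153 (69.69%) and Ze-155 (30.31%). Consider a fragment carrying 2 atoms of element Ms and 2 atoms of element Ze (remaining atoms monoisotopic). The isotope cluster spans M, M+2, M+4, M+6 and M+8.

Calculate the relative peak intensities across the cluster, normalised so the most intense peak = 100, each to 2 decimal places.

Element Ms pattern (n=2): 0.6724 : 0.2952 : 0.0324
Element Ze pattern (n=2): 0.48566961 : 0.42246078 : 0.09186961
Convolve the two distributions (both contribute in 2-u steps):
  M: 0.6724×0.48566961 = 0.326564
  M+2: 0.6724×0.42246078 + 0.2952×0.48566961 = 0.427432
  M+4: 0.6724×0.09186961 + 0.2952×0.42246078 + 0.0324×0.48566961 = 0.202219
  M+6: 0.2952×0.09186961 + 0.0324×0.42246078 = 0.040808
  M+8: 0.0324×0.09186961 = 0.002977
Scale to base peak (0.427432) = 100: 76.40 : 100.00 : 47.31 : 9.55 : 0.70

76.40 : 100.00 : 47.31 : 9.55 : 0.70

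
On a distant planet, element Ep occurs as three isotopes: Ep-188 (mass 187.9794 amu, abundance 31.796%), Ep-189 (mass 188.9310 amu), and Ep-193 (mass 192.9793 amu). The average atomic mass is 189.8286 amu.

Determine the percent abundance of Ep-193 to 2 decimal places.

Let x and y be the fractions of Ep-189 and Ep-193. Then x + y = 1 − 0.31796 = 0.68204 and 188.9310x + 192.9793y = 189.8286 − 0.31796×187.9794 = 130.058669976.
Substituting: 188.9310x + 192.9793(0.68204 − x) = 130.058669976
(188.9310 − 192.9793)x = -1.560931796  ⇒  x = 0.38558, y = 0.29646
Ep-189: 38.56%, Ep-193: 29.65%.

29.65%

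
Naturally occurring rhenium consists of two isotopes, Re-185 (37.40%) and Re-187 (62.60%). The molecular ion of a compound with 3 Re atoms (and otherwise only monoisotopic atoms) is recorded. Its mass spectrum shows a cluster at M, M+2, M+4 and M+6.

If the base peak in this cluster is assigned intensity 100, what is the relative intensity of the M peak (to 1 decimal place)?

11.9

(0.3740 + 0.6260)^3 gives M 0.0523, M+2 0.2627, M+4 0.4397, M+6 0.2453; the largest is M+4.
P(M+4) = C(3,2) × 0.3740^1 × 0.6260^2 = 3 × 0.3740 × 0.391876 = 0.439685 (base)
P(M) = C(3,0) × 0.3740^3 × 0.6260^0 = 1 × 0.05231362 × 1.0000 = 0.052314
Relative intensity = 0.052314 / 0.439685 × 100 = 11.9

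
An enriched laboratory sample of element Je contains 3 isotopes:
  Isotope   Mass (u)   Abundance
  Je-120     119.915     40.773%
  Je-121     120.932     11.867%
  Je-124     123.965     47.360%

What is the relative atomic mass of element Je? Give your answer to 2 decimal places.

Average mass = Σ (abundance × isotope mass) = 0.40773 × 119.915 + 0.11867 × 120.932 + 0.47360 × 123.965
= 48.8929 + 14.3510 + 58.7098 = 121.9537 u

121.95 u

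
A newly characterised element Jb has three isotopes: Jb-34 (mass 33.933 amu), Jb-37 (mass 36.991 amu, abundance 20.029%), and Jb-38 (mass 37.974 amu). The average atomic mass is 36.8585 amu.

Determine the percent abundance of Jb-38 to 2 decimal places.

The remaining 79.971% is split between Jb-34 (fraction x) and Jb-38 (fraction 0.79971 − x).
Substituting: 33.933x + 37.974(0.79971 − x) = 29.44957261
(33.933 − 37.974)x = -0.91861493  ⇒  x = 0.22732, y = 0.57239
Jb-34: 22.73%, Jb-38: 57.24%.

57.24%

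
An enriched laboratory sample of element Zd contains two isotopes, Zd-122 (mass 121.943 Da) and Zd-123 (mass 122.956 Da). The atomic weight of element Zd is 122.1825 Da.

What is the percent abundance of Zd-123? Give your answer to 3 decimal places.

23.643%

With x = fraction of Zd-122 (so Zd-123 is 1 − x):
121.943·x + 122.956·(1 − x) = 122.1825
(121.943 − 122.956)·x = 122.1825 − 122.956
x = -0.7735 / -1.013 = 0.76357 → 76.357% Zd-122, 23.643% Zd-123.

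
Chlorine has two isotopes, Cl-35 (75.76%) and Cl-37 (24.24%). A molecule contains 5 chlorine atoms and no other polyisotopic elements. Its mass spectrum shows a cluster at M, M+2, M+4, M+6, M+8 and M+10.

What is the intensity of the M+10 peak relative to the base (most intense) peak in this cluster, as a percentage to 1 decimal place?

0.2%

(0.7576 + 0.2424)^5 gives M 0.2496, M+2 0.3993, M+4 0.2555, M+6 0.0817, M+8 0.0131, M+10 0.0008; the largest is M+2.
P(M+2) = C(5,1) × 0.7576^4 × 0.2424^1 = 5 × 0.32942751 × 0.2424 = 0.399266 (base)
P(M+10) = C(5,5) × 0.7576^0 × 0.2424^5 = 1 × 1.0000 × 0.00083688 = 0.000837
Relative intensity = 0.000837 / 0.399266 × 100 = 0.2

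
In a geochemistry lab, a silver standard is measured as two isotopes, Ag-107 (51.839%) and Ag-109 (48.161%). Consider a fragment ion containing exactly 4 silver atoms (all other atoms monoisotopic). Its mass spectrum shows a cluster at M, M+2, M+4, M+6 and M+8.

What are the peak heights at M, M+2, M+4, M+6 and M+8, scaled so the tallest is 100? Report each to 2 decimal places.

19.31 : 71.76 : 100.00 : 61.94 : 14.39

Each Ag atom is independently Ag-107 (p = 0.51839) or Ag-109 (q = 0.48161); the cluster is the binomial expansion (p + q)^4.
P(M) = 0.51839^4 = 0.072215
P(M+2) = 4 × 0.51839^3 × 0.48161^1 = 0.268365
P(M+4) = 6 × 0.51839^2 × 0.48161^2 = 0.373986
P(M+6) = 4 × 0.51839^1 × 0.48161^3 = 0.231634
P(M+8) = 0.48161^4 = 0.053800
The M+4 peak is largest (0.373986); scaling to 100 gives 19.31 : 71.76 : 100.00 : 61.94 : 14.39.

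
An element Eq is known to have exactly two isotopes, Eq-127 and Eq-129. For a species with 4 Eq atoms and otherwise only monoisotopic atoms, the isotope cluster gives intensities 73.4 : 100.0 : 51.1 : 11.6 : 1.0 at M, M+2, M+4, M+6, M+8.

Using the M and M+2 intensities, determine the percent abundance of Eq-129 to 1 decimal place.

Write p for the Eq-127 fraction. I(M+2)/I(M) = [C(4,1)·p^3·(1−p)] / p^4 = 4·(1−p)/p = 100.0/73.4 = 1.3624
(1−p)/p = 1.3624/4 = 0.3406  ⇒  p = 1/(1 + 0.3406) = 0.7459
Eq-127: 74.6%, Eq-129: 25.4%.

25.4%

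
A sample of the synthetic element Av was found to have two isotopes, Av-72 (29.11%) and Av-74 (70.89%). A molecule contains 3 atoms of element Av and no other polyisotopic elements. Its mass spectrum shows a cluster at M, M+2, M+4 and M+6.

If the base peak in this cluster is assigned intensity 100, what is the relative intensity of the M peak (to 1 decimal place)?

(0.2911 + 0.7089)^3 gives M 0.0247, M+2 0.1802, M+4 0.4389, M+6 0.3563; the largest is M+4.
P(M+4) = C(3,2) × 0.2911^1 × 0.7089^2 = 3 × 0.2911 × 0.50253921 = 0.438867 (base)
P(M) = C(3,0) × 0.2911^3 × 0.7089^0 = 1 × 0.02466758 × 1.0000 = 0.024668
Relative intensity = 0.024668 / 0.438867 × 100 = 5.6

5.6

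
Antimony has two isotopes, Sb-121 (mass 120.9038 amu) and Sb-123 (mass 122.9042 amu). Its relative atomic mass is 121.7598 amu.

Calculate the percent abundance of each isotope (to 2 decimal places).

Sb-121: 57.21%, Sb-123: 42.79%

Writing the weighted mean with unknown fraction x of Sb-121:
120.9038·x + 122.9042·(1 − x) = 121.7598
(120.9038 − 122.9042)·x = 121.7598 − 122.9042
x = -1.1444 / -2.0004 = 0.57209 → 57.21% Sb-121, 42.79% Sb-123.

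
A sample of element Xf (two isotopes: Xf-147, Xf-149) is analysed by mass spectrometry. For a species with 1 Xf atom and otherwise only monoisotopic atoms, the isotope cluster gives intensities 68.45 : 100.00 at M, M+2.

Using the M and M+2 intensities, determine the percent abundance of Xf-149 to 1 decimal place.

Write p for the Xf-147 fraction. I(M+2)/I(M) = [C(1,1)·p^0·(1−p)] / p^1 = 1·(1−p)/p = 100.00/68.45 = 1.4609
(1−p)/p = 1.4609/1 = 1.4609  ⇒  p = 1/(1 + 1.4609) = 0.4064
Xf-147: 40.6%, Xf-149: 59.4%.

59.4%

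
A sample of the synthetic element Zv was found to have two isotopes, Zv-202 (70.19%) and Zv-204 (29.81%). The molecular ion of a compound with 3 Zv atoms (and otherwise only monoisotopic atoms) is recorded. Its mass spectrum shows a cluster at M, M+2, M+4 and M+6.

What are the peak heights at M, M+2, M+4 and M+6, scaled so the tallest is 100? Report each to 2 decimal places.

Each Zv atom is independently Zv-202 (p = 0.7019) or Zv-204 (q = 0.2981); the cluster is the binomial expansion (p + q)^3.
P(M) = 0.7019^3 = 0.345801
P(M+2) = 3 × 0.7019^2 × 0.2981^1 = 0.440589
P(M+4) = 3 × 0.7019^1 × 0.2981^2 = 0.187120
P(M+6) = 0.2981^3 = 0.026490
The M+2 peak is largest (0.440589); scaling to 100 gives 78.49 : 100.00 : 42.47 : 6.01.

78.49 : 100.00 : 42.47 : 6.01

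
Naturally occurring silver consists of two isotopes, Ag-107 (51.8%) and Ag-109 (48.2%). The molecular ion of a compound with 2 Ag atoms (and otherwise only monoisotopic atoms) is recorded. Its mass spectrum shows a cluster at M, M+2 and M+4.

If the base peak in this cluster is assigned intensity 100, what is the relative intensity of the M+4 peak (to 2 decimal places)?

Term probabilities: M 0.2683, M+2 0.4994, M+4 0.2323. Base peak = M+2.
P(M+2) = C(2,1) × 0.518^1 × 0.482^1 = 2 × 0.5180 × 0.4820 = 0.499352 (base)
P(M+4) = C(2,2) × 0.518^0 × 0.482^2 = 1 × 1.0000 × 0.232324 = 0.232324
Relative intensity = 0.232324 / 0.499352 × 100 = 46.53

46.53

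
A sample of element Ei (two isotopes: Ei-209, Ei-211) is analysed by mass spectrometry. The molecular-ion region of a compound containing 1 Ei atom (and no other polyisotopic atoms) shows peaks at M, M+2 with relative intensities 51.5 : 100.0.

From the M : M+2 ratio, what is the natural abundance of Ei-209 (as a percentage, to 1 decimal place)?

34.0%

Let p = fractional abundance of Ei-209. I(M+2)/I(M) = [C(1,1)·p^0·(1−p)] / p^1 = 1·(1−p)/p = 100.0/51.5 = 1.9417
(1−p)/p = 1.9417/1 = 1.9417  ⇒  p = 1/(1 + 1.9417) = 0.3399
Ei-209: 34.0%, Ei-211: 66.0%.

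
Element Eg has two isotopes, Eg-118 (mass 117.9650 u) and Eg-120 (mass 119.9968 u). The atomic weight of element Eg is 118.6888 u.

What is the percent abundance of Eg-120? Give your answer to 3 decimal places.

35.624%

Writing the weighted mean with unknown fraction x of Eg-118:
117.9650·x + 119.9968·(1 − x) = 118.6888
(117.9650 − 119.9968)·x = 118.6888 − 119.9968
x = -1.3080 / -2.0318 = 0.64376 → 64.376% Eg-118, 35.624% Eg-120.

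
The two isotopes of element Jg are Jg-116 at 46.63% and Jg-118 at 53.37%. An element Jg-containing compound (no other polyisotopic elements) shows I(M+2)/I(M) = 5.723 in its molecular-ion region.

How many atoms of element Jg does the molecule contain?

5

For n independent Jg atoms, I(M+2)/I(M) = n · (abundance Jg-118) / (abundance Jg-116) = n · 0.5337/0.4663.
n = 5.723 × 0.4663/0.5337 = 5.00 ≈ 5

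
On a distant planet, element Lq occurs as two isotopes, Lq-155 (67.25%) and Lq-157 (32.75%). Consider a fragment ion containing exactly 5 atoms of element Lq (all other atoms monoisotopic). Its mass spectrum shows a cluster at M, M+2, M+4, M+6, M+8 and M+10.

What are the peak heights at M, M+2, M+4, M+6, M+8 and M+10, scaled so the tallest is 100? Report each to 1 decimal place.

41.1 : 100.0 : 97.4 : 47.4 : 11.5 : 1.1

Each Lq atom is independently Lq-155 (p = 0.6725) or Lq-157 (q = 0.3275); the cluster is the binomial expansion (p + q)^5.
P(M) = 0.6725^5 = 0.137550
P(M+2) = 5 × 0.6725^4 × 0.3275^1 = 0.334927
P(M+4) = 10 × 0.6725^3 × 0.3275^2 = 0.326212
P(M+6) = 10 × 0.6725^2 × 0.3275^3 = 0.158861
P(M+8) = 5 × 0.6725^1 × 0.3275^4 = 0.038682
P(M+10) = 0.3275^5 = 0.003768
The M+2 peak is largest (0.334927); scaling to 100 gives 41.1 : 100.0 : 97.4 : 47.4 : 11.5 : 1.1.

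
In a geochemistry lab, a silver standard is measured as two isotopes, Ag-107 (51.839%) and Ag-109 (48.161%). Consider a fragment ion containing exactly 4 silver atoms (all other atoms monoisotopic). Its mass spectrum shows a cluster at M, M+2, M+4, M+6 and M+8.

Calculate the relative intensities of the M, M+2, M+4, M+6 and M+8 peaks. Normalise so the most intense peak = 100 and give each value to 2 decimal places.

19.31 : 71.76 : 100.00 : 61.94 : 14.39

Expanding (0.51839 + 0.48161)^4:
P(M) = 0.51839^4 = 0.072215
P(M+2) = 4 × 0.51839^3 × 0.48161^1 = 0.268365
P(M+4) = 6 × 0.51839^2 × 0.48161^2 = 0.373986
P(M+6) = 4 × 0.51839^1 × 0.48161^3 = 0.231634
P(M+8) = 0.48161^4 = 0.053800
The M+4 peak is largest (0.373986); scaling to 100 gives 19.31 : 71.76 : 100.00 : 61.94 : 14.39.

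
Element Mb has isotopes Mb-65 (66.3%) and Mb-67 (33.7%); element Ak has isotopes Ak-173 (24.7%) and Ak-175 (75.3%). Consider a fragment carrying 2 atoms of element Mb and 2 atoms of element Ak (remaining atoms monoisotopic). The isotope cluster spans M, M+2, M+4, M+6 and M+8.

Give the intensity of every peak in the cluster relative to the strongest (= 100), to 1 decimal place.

6.3 : 45.2 : 100.0 : 70.0 : 15.2

Element Mb pattern (n=2): 0.439569 : 0.446862 : 0.113569
Element Ak pattern (n=2): 0.061009 : 0.371982 : 0.567009
Convolve the two distributions (both contribute in 2-u steps):
  M: 0.439569×0.061009 = 0.026818
  M+2: 0.439569×0.371982 + 0.446862×0.061009 = 0.190774
  M+4: 0.439569×0.567009 + 0.446862×0.371982 + 0.113569×0.061009 = 0.422393
  M+6: 0.446862×0.567009 + 0.113569×0.371982 = 0.295620
  M+8: 0.113569×0.567009 = 0.064395
Scale to base peak (0.422393) = 100: 6.3 : 45.2 : 100.0 : 70.0 : 15.2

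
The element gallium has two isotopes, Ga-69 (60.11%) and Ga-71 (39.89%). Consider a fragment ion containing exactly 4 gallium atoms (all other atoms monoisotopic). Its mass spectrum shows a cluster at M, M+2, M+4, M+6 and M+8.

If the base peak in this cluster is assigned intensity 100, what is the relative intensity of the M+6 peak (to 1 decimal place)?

Binomial terms of (0.6011 + 0.3989)^4: M 0.1306, M+2 0.3465, M+4 0.3450, M+6 0.1526, M+8 0.0253 → M+2 is the base peak.
P(M+2) = C(4,1) × 0.6011^3 × 0.3989^1 = 4 × 0.21719018 × 0.3989 = 0.346549 (base)
P(M+6) = C(4,3) × 0.6011^1 × 0.3989^3 = 4 × 0.6011 × 0.06347345 = 0.152616
Relative intensity = 0.152616 / 0.346549 × 100 = 44.0

44.0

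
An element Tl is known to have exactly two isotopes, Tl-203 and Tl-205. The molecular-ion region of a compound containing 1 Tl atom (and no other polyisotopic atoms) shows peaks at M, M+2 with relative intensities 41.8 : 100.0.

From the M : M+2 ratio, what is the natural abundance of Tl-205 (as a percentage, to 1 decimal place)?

70.5%

If p is the fraction of Tl that is Tl-203, then I(M+2)/I(M) = [C(1,1)·p^0·(1−p)] / p^1 = 1·(1−p)/p = 100.0/41.8 = 2.3923
(1−p)/p = 2.3923/1 = 2.3923  ⇒  p = 1/(1 + 2.3923) = 0.2948
Tl-203: 29.5%, Tl-205: 70.5%.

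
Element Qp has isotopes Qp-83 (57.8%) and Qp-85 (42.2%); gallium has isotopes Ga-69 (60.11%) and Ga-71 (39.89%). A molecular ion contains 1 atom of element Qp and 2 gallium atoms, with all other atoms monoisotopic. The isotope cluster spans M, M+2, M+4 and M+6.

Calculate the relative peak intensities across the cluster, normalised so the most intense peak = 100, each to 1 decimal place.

48.6 : 100.0 : 68.5 : 15.6

Element Qp pattern (n=1): 0.5780 : 0.4220
Gallium pattern (n=2): 0.36132121 : 0.47955758 : 0.15912121
Convolve the two distributions (both contribute in 2-u steps):
  M: 0.5780×0.36132121 = 0.208844
  M+2: 0.5780×0.47955758 + 0.4220×0.36132121 = 0.429662
  M+4: 0.5780×0.15912121 + 0.4220×0.47955758 = 0.294345
  M+6: 0.4220×0.15912121 = 0.067149
Scale to base peak (0.429662) = 100: 48.6 : 100.0 : 68.5 : 15.6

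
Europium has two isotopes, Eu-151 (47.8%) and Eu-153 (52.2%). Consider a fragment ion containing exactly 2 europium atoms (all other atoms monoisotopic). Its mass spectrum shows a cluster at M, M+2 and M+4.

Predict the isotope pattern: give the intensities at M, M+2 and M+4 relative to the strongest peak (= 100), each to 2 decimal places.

Each Eu atom is independently Eu-151 (p = 0.478) or Eu-153 (q = 0.522); the cluster is the binomial expansion (p + q)^2.
P(M) = 0.478^2 = 0.228484
P(M+2) = 2 × 0.478^1 × 0.522^1 = 0.499032
P(M+4) = 0.522^2 = 0.272484
The M+2 peak is largest (0.499032); scaling to 100 gives 45.79 : 100.00 : 54.60.

45.79 : 100.00 : 54.60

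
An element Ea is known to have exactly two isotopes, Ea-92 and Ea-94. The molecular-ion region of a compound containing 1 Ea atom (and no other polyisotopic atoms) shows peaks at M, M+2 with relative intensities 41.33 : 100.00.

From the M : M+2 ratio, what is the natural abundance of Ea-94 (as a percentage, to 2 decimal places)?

70.76%

If p is the fraction of Ea that is Ea-92, then I(M+2)/I(M) = [C(1,1)·p^0·(1−p)] / p^1 = 1·(1−p)/p = 100.00/41.33 = 2.4195
(1−p)/p = 2.4195/1 = 2.4195  ⇒  p = 1/(1 + 2.4195) = 0.2924
Ea-92: 29.24%, Ea-94: 70.76%.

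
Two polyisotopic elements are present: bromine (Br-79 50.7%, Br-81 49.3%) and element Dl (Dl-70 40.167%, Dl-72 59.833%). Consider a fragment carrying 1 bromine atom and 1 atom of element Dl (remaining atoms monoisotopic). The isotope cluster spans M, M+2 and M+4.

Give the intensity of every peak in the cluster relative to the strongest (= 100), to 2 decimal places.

Bromine pattern (n=1): 0.5070 : 0.4930
Element Dl pattern (n=1): 0.40167 : 0.59833
Convolve the two distributions (both contribute in 2-u steps):
  M: 0.5070×0.40167 = 0.203647
  M+2: 0.5070×0.59833 + 0.4930×0.40167 = 0.501377
  M+4: 0.4930×0.59833 = 0.294977
Scale to base peak (0.501377) = 100: 40.62 : 100.00 : 58.83

40.62 : 100.00 : 58.83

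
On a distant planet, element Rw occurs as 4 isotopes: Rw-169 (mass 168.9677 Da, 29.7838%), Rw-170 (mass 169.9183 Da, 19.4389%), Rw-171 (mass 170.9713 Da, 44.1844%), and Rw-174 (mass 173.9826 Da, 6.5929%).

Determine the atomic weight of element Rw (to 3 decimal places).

170.368 Da

The abundance-weighted mean is 0.297838 × 168.9677 + 0.194389 × 169.9183 + 0.441844 × 170.9713 + 0.065929 × 173.9826
= 50.32500 + 33.03025 + 75.54264 + 11.47050 = 170.36839 Da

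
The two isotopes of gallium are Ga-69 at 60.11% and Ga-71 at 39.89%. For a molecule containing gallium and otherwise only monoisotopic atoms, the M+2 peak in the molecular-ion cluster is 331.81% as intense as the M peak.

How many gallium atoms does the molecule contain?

With n Ga atoms, P(M+2)/P(M) = C(n,1)·p^(n−1)q / p^n = n·q/p = n · 0.3989/0.6011.
n = 3.3181 × 0.6011/0.3989 = 5.00 ≈ 5

5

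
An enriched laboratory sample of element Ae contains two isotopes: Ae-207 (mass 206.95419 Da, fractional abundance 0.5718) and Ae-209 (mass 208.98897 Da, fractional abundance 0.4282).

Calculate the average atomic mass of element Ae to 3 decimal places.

The abundance-weighted mean is 0.5718 × 206.95419 + 0.4282 × 208.98897
= 118.336406 + 89.489077 = 207.825483 Da

207.825 Da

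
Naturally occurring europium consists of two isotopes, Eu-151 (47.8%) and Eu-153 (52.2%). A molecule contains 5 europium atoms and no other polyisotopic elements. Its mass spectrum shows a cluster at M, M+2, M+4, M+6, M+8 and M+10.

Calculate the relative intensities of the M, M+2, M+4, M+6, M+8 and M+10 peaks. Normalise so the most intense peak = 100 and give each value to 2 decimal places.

The 5 Eu atoms are independent, so intensities follow the terms of (0.478 + 0.522)^5.
P(M) = 0.478^5 = 0.024954
P(M+2) = 5 × 0.478^4 × 0.522^1 = 0.136255
P(M+4) = 10 × 0.478^3 × 0.522^2 = 0.297594
P(M+6) = 10 × 0.478^2 × 0.522^3 = 0.324988
P(M+8) = 5 × 0.478^1 × 0.522^4 = 0.177452
P(M+10) = 0.522^5 = 0.038757
The M+6 peak is largest (0.324988); scaling to 100 gives 7.68 : 41.93 : 91.57 : 100.00 : 54.60 : 11.93.

7.68 : 41.93 : 91.57 : 100.00 : 54.60 : 11.93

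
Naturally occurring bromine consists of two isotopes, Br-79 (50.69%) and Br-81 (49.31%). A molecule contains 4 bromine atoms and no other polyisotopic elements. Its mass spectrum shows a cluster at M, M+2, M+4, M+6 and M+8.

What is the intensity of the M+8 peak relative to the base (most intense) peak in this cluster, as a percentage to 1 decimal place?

Binomial terms of (0.5069 + 0.4931)^4: M 0.0660, M+2 0.2569, M+4 0.3749, M+6 0.2431, M+8 0.0591 → M+4 is the base peak.
P(M+4) = C(4,2) × 0.5069^2 × 0.4931^2 = 6 × 0.25694761 × 0.24314761 = 0.374857 (base)
P(M+8) = C(4,4) × 0.5069^0 × 0.4931^4 = 1 × 1.0000 × 0.05912076 = 0.059121
Relative intensity = 0.059121 / 0.374857 × 100 = 15.8

15.8%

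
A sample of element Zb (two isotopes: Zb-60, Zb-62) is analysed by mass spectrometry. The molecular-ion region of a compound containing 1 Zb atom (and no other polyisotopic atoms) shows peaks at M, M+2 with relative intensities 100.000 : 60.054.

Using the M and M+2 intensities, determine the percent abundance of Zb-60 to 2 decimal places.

Let p = fractional abundance of Zb-60. I(M+2)/I(M) = [C(1,1)·p^0·(1−p)] / p^1 = 1·(1−p)/p = 60.054/100.000 = 0.6005
(1−p)/p = 0.6005/1 = 0.6005  ⇒  p = 1/(1 + 0.6005) = 0.6248
Zb-60: 62.48%, Zb-62: 37.52%.

62.48%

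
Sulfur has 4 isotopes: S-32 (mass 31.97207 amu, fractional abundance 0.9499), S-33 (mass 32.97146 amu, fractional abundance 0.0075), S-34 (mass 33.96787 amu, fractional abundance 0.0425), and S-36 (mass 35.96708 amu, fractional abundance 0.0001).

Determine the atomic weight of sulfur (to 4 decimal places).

32.0648 amu

Average mass = Σ (abundance × isotope mass) = 0.9499 × 31.97207 + 0.0075 × 32.97146 + 0.0425 × 33.96787 + 0.0001 × 35.96708
= 30.370269 + 0.247286 + 1.443634 + 0.003597 = 32.064786 amu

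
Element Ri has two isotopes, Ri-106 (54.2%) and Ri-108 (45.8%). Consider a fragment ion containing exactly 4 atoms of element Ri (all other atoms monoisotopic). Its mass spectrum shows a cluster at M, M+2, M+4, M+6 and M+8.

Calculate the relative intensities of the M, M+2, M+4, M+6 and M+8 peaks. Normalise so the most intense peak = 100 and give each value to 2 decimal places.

23.34 : 78.89 : 100.00 : 56.33 : 11.90

Expanding (0.542 + 0.458)^4:
P(M) = 0.542^4 = 0.086297
P(M+2) = 4 × 0.542^3 × 0.458^1 = 0.291691
P(M+4) = 6 × 0.542^2 × 0.458^2 = 0.369727
P(M+6) = 4 × 0.542^1 × 0.458^3 = 0.208284
P(M+8) = 0.458^4 = 0.044001
The M+4 peak is largest (0.369727); scaling to 100 gives 23.34 : 78.89 : 100.00 : 56.33 : 11.90.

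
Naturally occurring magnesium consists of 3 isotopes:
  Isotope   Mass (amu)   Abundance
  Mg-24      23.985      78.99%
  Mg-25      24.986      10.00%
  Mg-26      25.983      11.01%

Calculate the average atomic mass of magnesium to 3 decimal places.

24.305 amu

Average mass = Σ (abundance × isotope mass) = 0.7899 × 23.985 + 0.1000 × 24.986 + 0.1101 × 25.983
= 18.9458 + 2.4986 + 2.8607 = 24.3051 amu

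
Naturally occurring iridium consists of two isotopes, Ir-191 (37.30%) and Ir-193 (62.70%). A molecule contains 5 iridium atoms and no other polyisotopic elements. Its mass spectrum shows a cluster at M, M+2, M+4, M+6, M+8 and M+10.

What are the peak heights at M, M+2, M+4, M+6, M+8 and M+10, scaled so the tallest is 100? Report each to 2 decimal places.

2.11 : 17.70 : 59.49 : 100.00 : 84.05 : 28.26

Expanding (0.3730 + 0.6270)^5:
P(M) = 0.3730^5 = 0.007220
P(M+2) = 5 × 0.3730^4 × 0.6270^1 = 0.060684
P(M+4) = 10 × 0.3730^3 × 0.6270^2 = 0.204015
P(M+6) = 10 × 0.3730^2 × 0.6270^3 = 0.342942
P(M+8) = 5 × 0.3730^1 × 0.6270^4 = 0.288237
P(M+10) = 0.6270^5 = 0.096903
The M+6 peak is largest (0.342942); scaling to 100 gives 2.11 : 17.70 : 59.49 : 100.00 : 84.05 : 28.26.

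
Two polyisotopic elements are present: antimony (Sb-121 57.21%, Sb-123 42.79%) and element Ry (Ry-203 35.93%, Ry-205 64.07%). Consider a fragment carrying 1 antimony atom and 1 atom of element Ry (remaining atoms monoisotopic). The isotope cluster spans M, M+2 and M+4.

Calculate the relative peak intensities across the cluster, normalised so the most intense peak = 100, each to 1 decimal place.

Antimony pattern (n=1): 0.5721 : 0.4279
Element Ry pattern (n=1): 0.3593 : 0.6407
Convolve the two distributions (both contribute in 2-u steps):
  M: 0.5721×0.3593 = 0.205556
  M+2: 0.5721×0.6407 + 0.4279×0.3593 = 0.520289
  M+4: 0.4279×0.6407 = 0.274156
Scale to base peak (0.520289) = 100: 39.5 : 100.0 : 52.7

39.5 : 100.0 : 52.7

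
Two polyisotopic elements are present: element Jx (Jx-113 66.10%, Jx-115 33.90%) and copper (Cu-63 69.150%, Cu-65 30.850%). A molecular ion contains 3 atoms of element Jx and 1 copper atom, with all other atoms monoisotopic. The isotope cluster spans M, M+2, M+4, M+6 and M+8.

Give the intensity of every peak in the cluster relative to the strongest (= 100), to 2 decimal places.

Element Jx pattern (n=3): 0.28880478 : 0.44434866 : 0.22788834 : 0.03895822
Copper pattern (n=1): 0.6915 : 0.3085
Convolve the two distributions (both contribute in 2-u steps):
  M: 0.28880478×0.6915 = 0.199709
  M+2: 0.28880478×0.3085 + 0.44434866×0.6915 = 0.396363
  M+4: 0.44434866×0.3085 + 0.22788834×0.6915 = 0.294666
  M+6: 0.22788834×0.3085 + 0.03895822×0.6915 = 0.097243
  M+8: 0.03895822×0.3085 = 0.012019
Scale to base peak (0.396363) = 100: 50.39 : 100.00 : 74.34 : 24.53 : 3.03

50.39 : 100.00 : 74.34 : 24.53 : 3.03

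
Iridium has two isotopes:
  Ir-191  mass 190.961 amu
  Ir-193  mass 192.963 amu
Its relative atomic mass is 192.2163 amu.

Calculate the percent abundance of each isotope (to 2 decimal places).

Ir-191: 37.30%, Ir-193: 62.70%

With x = fraction of Ir-191 (so Ir-193 is 1 − x):
190.961·x + 192.963·(1 − x) = 192.2163
(190.961 − 192.963)·x = 192.2163 − 192.963
x = -0.7467 / -2.002 = 0.37298 → 37.30% Ir-191, 62.70% Ir-193.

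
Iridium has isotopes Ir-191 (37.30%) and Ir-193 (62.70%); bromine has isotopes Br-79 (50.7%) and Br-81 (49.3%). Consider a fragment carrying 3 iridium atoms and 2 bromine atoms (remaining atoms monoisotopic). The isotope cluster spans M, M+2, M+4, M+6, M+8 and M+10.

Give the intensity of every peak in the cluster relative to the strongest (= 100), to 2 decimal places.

3.85 : 26.87 : 73.95 : 100.00 : 66.35 : 17.27

Iridium pattern (n=3): 0.05189512 : 0.26170165 : 0.43991135 : 0.24649188
Bromine pattern (n=2): 0.257049 : 0.499902 : 0.243049
Convolve the two distributions (both contribute in 2-u steps):
  M: 0.05189512×0.257049 = 0.013340
  M+2: 0.05189512×0.499902 + 0.26170165×0.257049 = 0.093213
  M+4: 0.05189512×0.243049 + 0.26170165×0.499902 + 0.43991135×0.257049 = 0.256517
  M+6: 0.26170165×0.243049 + 0.43991135×0.499902 + 0.24649188×0.257049 = 0.346879
  M+8: 0.43991135×0.243049 + 0.24649188×0.499902 = 0.230142
  M+10: 0.24649188×0.243049 = 0.059910
Scale to base peak (0.346879) = 100: 3.85 : 26.87 : 73.95 : 100.00 : 66.35 : 17.27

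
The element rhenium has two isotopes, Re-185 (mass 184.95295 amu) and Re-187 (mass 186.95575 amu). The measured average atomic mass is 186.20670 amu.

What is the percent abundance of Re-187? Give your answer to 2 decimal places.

62.60%

Writing the weighted mean with unknown fraction x of Re-185:
184.95295·x + 186.95575·(1 − x) = 186.20670
(184.95295 − 186.95575)·x = 186.20670 − 186.95575
x = -0.74905 / -2.00280 = 0.37400 → 37.40% Re-185, 62.60% Re-187.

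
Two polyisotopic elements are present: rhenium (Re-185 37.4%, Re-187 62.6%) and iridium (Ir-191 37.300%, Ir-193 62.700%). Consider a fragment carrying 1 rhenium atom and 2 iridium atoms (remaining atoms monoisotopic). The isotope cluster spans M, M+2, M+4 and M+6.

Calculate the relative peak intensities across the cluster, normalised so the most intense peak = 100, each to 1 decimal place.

11.8 : 59.6 : 100.0 : 56.0

Rhenium pattern (n=1): 0.3740 : 0.6260
Iridium pattern (n=2): 0.139129 : 0.467742 : 0.393129
Convolve the two distributions (both contribute in 2-u steps):
  M: 0.3740×0.139129 = 0.052034
  M+2: 0.3740×0.467742 + 0.6260×0.139129 = 0.262030
  M+4: 0.3740×0.393129 + 0.6260×0.467742 = 0.439837
  M+6: 0.6260×0.393129 = 0.246099
Scale to base peak (0.439837) = 100: 11.8 : 59.6 : 100.0 : 56.0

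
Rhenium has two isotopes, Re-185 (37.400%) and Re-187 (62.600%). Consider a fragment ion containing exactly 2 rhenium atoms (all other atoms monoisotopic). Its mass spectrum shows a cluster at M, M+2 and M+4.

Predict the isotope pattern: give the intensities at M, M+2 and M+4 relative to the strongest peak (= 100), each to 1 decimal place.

29.9 : 100.0 : 83.7

Each Re atom is independently Re-185 (p = 0.37400) or Re-187 (q = 0.62600); the cluster is the binomial expansion (p + q)^2.
P(M) = 0.37400^2 = 0.139876
P(M+2) = 2 × 0.37400^1 × 0.62600^1 = 0.468248
P(M+4) = 0.62600^2 = 0.391876
The M+2 peak is largest (0.468248); scaling to 100 gives 29.9 : 100.0 : 83.7.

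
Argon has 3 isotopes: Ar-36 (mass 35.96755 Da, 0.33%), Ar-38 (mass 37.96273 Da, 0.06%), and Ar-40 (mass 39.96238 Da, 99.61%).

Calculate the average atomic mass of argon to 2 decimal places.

39.95 Da

Weight each isotope mass by its fractional abundance: 0.0033 × 35.96755 + 0.0006 × 37.96273 + 0.9961 × 39.96238
= 0.118693 + 0.022778 + 39.806527 = 39.947998 Da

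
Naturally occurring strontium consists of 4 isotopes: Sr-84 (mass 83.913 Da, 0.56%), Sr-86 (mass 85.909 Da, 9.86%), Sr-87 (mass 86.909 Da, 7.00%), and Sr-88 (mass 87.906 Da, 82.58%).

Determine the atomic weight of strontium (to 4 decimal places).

87.6169 Da

Weight each isotope mass by its fractional abundance: 0.0056 × 83.913 + 0.0986 × 85.909 + 0.0700 × 86.909 + 0.8258 × 87.906
= 0.46991 + 8.47063 + 6.08363 + 72.59277 = 87.61694 Da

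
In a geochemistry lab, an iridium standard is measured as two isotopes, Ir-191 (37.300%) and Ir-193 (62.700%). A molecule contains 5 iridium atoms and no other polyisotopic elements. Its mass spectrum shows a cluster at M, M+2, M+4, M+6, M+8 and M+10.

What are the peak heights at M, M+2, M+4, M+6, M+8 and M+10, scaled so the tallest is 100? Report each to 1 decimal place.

2.1 : 17.7 : 59.5 : 100.0 : 84.0 : 28.3

Each Ir atom is independently Ir-191 (p = 0.37300) or Ir-193 (q = 0.62700); the cluster is the binomial expansion (p + q)^5.
P(M) = 0.37300^5 = 0.007220
P(M+2) = 5 × 0.37300^4 × 0.62700^1 = 0.060684
P(M+4) = 10 × 0.37300^3 × 0.62700^2 = 0.204015
P(M+6) = 10 × 0.37300^2 × 0.62700^3 = 0.342942
P(M+8) = 5 × 0.37300^1 × 0.62700^4 = 0.288237
P(M+10) = 0.62700^5 = 0.096903
The M+6 peak is largest (0.342942); scaling to 100 gives 2.1 : 17.7 : 59.5 : 100.0 : 84.0 : 28.3.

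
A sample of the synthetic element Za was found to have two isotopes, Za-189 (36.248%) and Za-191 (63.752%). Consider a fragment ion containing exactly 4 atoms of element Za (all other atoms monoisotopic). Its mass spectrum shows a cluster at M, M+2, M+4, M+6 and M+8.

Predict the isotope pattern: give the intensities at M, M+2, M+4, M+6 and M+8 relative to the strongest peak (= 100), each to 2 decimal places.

4.60 : 32.33 : 85.29 : 100.00 : 43.97

Expanding (0.36248 + 0.63752)^4:
P(M) = 0.36248^4 = 0.017264
P(M+2) = 4 × 0.36248^3 × 0.63752^1 = 0.121452
P(M+4) = 6 × 0.36248^2 × 0.63752^2 = 0.320411
P(M+6) = 4 × 0.36248^1 × 0.63752^3 = 0.375686
P(M+8) = 0.63752^4 = 0.165187
The M+6 peak is largest (0.375686); scaling to 100 gives 4.60 : 32.33 : 85.29 : 100.00 : 43.97.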